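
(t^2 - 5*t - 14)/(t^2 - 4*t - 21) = (t + 2)/(t + 3)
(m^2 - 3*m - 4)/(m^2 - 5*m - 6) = (m - 4)/(m - 6)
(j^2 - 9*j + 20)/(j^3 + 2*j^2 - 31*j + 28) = (j - 5)/(j^2 + 6*j - 7)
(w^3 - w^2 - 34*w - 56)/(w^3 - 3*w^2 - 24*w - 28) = (w + 4)/(w + 2)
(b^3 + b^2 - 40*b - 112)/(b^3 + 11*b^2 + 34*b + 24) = (b^2 - 3*b - 28)/(b^2 + 7*b + 6)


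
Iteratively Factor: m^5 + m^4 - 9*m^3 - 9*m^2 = (m)*(m^4 + m^3 - 9*m^2 - 9*m) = m*(m + 3)*(m^3 - 2*m^2 - 3*m) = m*(m - 3)*(m + 3)*(m^2 + m) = m^2*(m - 3)*(m + 3)*(m + 1)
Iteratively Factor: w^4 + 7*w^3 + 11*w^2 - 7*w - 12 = (w + 4)*(w^3 + 3*w^2 - w - 3) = (w + 3)*(w + 4)*(w^2 - 1) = (w - 1)*(w + 3)*(w + 4)*(w + 1)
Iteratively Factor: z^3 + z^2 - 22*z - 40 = (z + 2)*(z^2 - z - 20) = (z + 2)*(z + 4)*(z - 5)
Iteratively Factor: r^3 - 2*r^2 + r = (r - 1)*(r^2 - r) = r*(r - 1)*(r - 1)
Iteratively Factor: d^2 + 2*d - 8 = (d - 2)*(d + 4)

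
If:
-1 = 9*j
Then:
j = -1/9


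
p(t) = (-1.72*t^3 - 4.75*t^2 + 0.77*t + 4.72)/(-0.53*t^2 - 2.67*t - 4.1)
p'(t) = (1.06*t + 2.67)*(-1.72*t^3 - 4.75*t^2 + 0.77*t + 4.72)/(-0.53*t^2 - 2.67*t - 4.1)^2 + (-5.16*t^2 - 9.5*t + 0.77)/(-0.53*t^2 - 2.67*t - 4.1)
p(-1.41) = 0.71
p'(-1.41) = -3.41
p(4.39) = 8.79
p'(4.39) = 2.92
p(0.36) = -0.84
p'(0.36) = 1.15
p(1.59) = 1.34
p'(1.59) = 2.22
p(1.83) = 1.89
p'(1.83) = 2.34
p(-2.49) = 0.13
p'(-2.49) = 10.25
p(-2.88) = -5.20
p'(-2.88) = 15.72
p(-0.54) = -1.13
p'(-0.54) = -0.72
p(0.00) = -1.15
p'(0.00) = 0.56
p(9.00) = 22.90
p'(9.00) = 3.14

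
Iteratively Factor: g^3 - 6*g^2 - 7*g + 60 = (g - 4)*(g^2 - 2*g - 15) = (g - 4)*(g + 3)*(g - 5)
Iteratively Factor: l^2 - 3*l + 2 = (l - 2)*(l - 1)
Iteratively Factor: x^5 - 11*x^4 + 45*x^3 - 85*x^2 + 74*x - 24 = (x - 2)*(x^4 - 9*x^3 + 27*x^2 - 31*x + 12) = (x - 2)*(x - 1)*(x^3 - 8*x^2 + 19*x - 12) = (x - 3)*(x - 2)*(x - 1)*(x^2 - 5*x + 4) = (x - 4)*(x - 3)*(x - 2)*(x - 1)*(x - 1)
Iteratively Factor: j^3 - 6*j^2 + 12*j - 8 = (j - 2)*(j^2 - 4*j + 4) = (j - 2)^2*(j - 2)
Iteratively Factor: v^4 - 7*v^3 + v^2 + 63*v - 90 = (v - 2)*(v^3 - 5*v^2 - 9*v + 45) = (v - 3)*(v - 2)*(v^2 - 2*v - 15) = (v - 3)*(v - 2)*(v + 3)*(v - 5)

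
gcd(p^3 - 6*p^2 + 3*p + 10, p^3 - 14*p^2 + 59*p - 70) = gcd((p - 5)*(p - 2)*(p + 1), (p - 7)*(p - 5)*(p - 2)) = p^2 - 7*p + 10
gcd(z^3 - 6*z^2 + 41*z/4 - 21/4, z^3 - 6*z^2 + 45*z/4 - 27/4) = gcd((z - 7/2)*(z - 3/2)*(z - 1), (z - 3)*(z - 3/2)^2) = z - 3/2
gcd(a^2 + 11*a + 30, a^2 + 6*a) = a + 6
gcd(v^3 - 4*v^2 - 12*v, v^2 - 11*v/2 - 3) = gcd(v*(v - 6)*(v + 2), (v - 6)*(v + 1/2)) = v - 6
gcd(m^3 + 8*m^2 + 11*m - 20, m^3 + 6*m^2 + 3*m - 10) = m^2 + 4*m - 5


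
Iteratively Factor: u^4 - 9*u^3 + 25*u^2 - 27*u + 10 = (u - 1)*(u^3 - 8*u^2 + 17*u - 10) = (u - 1)^2*(u^2 - 7*u + 10) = (u - 2)*(u - 1)^2*(u - 5)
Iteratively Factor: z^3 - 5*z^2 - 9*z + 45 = (z - 5)*(z^2 - 9) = (z - 5)*(z + 3)*(z - 3)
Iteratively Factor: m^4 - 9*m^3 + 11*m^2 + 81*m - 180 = (m + 3)*(m^3 - 12*m^2 + 47*m - 60) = (m - 3)*(m + 3)*(m^2 - 9*m + 20) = (m - 4)*(m - 3)*(m + 3)*(m - 5)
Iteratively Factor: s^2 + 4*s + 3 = (s + 3)*(s + 1)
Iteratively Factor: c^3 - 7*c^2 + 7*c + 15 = (c + 1)*(c^2 - 8*c + 15) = (c - 5)*(c + 1)*(c - 3)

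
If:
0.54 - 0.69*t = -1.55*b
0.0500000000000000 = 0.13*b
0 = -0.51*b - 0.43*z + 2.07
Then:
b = 0.38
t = 1.65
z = 4.36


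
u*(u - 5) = u^2 - 5*u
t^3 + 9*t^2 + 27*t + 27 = (t + 3)^3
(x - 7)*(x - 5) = x^2 - 12*x + 35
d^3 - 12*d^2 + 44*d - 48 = (d - 6)*(d - 4)*(d - 2)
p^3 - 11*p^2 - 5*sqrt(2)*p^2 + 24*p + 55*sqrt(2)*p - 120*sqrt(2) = (p - 8)*(p - 3)*(p - 5*sqrt(2))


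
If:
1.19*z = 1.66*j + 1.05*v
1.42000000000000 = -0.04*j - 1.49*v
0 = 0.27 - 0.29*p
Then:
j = 0.729250637492803*z + 0.61322694743769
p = 0.93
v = -0.0195771983219544*z - 0.969482602615777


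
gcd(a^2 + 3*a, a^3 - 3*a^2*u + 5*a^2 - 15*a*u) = a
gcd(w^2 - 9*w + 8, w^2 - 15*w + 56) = w - 8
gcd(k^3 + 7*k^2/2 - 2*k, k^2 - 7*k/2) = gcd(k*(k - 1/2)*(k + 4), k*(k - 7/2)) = k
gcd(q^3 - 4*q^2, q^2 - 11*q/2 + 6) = q - 4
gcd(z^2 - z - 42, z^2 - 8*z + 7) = z - 7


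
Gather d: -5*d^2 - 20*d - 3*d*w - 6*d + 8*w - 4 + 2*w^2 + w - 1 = -5*d^2 + d*(-3*w - 26) + 2*w^2 + 9*w - 5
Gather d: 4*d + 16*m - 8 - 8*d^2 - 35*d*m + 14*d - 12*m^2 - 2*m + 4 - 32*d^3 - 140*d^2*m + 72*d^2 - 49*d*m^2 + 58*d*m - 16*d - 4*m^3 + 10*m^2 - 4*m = -32*d^3 + d^2*(64 - 140*m) + d*(-49*m^2 + 23*m + 2) - 4*m^3 - 2*m^2 + 10*m - 4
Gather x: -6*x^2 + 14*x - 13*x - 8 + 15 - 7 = -6*x^2 + x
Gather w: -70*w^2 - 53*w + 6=-70*w^2 - 53*w + 6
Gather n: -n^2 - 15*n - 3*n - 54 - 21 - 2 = -n^2 - 18*n - 77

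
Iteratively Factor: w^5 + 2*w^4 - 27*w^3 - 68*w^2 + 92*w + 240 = (w + 2)*(w^4 - 27*w^2 - 14*w + 120) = (w + 2)*(w + 4)*(w^3 - 4*w^2 - 11*w + 30) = (w - 5)*(w + 2)*(w + 4)*(w^2 + w - 6) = (w - 5)*(w - 2)*(w + 2)*(w + 4)*(w + 3)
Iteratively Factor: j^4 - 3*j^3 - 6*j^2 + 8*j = (j)*(j^3 - 3*j^2 - 6*j + 8) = j*(j - 1)*(j^2 - 2*j - 8) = j*(j - 1)*(j + 2)*(j - 4)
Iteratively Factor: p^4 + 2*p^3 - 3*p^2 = (p + 3)*(p^3 - p^2) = p*(p + 3)*(p^2 - p) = p*(p - 1)*(p + 3)*(p)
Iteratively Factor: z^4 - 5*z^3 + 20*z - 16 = (z - 1)*(z^3 - 4*z^2 - 4*z + 16) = (z - 1)*(z + 2)*(z^2 - 6*z + 8) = (z - 4)*(z - 1)*(z + 2)*(z - 2)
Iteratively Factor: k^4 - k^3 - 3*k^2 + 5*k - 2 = (k - 1)*(k^3 - 3*k + 2) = (k - 1)^2*(k^2 + k - 2) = (k - 1)^2*(k + 2)*(k - 1)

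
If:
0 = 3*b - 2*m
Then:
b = 2*m/3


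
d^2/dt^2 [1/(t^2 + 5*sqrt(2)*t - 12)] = 2*(-t^2 - 5*sqrt(2)*t + (2*t + 5*sqrt(2))^2 + 12)/(t^2 + 5*sqrt(2)*t - 12)^3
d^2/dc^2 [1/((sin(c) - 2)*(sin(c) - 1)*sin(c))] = (-9*sin(c)^2 + 24*sin(c) - 4 - 34/sin(c) + 28/sin(c)^2 - 8/sin(c)^3)/((sin(c) - 2)^3*(sin(c) - 1)^2)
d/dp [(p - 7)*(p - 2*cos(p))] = p + (p - 7)*(2*sin(p) + 1) - 2*cos(p)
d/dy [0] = 0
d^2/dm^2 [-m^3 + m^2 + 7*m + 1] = 2 - 6*m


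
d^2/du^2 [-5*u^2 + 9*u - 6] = -10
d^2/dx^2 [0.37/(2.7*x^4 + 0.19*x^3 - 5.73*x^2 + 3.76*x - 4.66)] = ((-11.988*x^2 - 0.4218*x + 4.2402)*(2.7*x^4 + 0.19*x^3 - 5.73*x^2 + 3.76*x - 4.66) + 0.37*(10.8*x^3 + 0.57*x^2 - 11.46*x + 3.76)*(21.6*x^3 + 1.14*x^2 - 22.92*x + 7.52))/(2.7*x^4 + 0.19*x^3 - 5.73*x^2 + 3.76*x - 4.66)^3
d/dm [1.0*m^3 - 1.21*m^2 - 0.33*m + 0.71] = 3.0*m^2 - 2.42*m - 0.33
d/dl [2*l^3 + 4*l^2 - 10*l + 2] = 6*l^2 + 8*l - 10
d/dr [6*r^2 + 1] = 12*r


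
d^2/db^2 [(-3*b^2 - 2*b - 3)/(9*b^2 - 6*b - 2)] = 6*(-108*b^3 - 297*b^2 + 126*b - 50)/(729*b^6 - 1458*b^5 + 486*b^4 + 432*b^3 - 108*b^2 - 72*b - 8)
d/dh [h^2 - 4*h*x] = 2*h - 4*x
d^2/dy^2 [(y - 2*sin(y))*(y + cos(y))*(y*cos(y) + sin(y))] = -y^3*cos(y) - 7*y^2*sin(y) + 4*y^2*sin(2*y) - 2*y^2*cos(2*y) + y*sin(y)/2 - 6*y*sin(2*y) + 9*y*sin(3*y)/2 + 10*y*cos(y) - 12*y*cos(2*y) + 2*sin(y) - 6*sin(2*y) - cos(y)/2 + 3*cos(2*y) - 15*cos(3*y)/2 + 1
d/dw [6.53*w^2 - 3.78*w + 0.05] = 13.06*w - 3.78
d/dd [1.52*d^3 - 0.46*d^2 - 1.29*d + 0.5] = 4.56*d^2 - 0.92*d - 1.29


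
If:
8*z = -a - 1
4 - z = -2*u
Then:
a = -8*z - 1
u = z/2 - 2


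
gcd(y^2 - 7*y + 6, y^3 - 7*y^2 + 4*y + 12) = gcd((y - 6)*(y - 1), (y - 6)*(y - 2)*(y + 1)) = y - 6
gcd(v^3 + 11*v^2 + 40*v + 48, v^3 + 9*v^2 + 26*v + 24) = v^2 + 7*v + 12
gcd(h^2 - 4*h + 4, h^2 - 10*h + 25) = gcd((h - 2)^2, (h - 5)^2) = 1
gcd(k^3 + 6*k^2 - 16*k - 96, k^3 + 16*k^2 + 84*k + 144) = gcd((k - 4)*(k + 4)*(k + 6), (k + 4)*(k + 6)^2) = k^2 + 10*k + 24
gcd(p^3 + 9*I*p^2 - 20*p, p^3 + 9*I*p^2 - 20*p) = p^3 + 9*I*p^2 - 20*p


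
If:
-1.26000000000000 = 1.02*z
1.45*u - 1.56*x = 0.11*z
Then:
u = 1.07586206896552*x - 0.0937119675456389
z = -1.24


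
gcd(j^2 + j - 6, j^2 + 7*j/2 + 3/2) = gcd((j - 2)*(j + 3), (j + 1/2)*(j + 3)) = j + 3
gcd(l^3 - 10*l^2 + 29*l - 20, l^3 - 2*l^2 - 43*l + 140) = l^2 - 9*l + 20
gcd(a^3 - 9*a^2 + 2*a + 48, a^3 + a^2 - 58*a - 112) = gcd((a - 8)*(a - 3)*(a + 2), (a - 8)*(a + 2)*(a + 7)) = a^2 - 6*a - 16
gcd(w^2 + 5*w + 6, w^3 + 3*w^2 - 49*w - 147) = w + 3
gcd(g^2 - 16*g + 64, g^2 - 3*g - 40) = g - 8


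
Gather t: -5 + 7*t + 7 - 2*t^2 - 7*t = 2 - 2*t^2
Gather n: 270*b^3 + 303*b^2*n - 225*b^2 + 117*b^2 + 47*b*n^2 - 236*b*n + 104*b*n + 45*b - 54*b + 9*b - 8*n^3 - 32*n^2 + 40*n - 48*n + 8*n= 270*b^3 - 108*b^2 - 8*n^3 + n^2*(47*b - 32) + n*(303*b^2 - 132*b)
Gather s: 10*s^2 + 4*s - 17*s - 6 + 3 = 10*s^2 - 13*s - 3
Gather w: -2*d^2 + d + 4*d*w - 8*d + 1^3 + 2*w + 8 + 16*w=-2*d^2 - 7*d + w*(4*d + 18) + 9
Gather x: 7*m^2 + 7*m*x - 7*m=7*m^2 + 7*m*x - 7*m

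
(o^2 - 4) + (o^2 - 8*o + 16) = 2*o^2 - 8*o + 12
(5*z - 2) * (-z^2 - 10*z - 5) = -5*z^3 - 48*z^2 - 5*z + 10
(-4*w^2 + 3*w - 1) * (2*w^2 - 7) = -8*w^4 + 6*w^3 + 26*w^2 - 21*w + 7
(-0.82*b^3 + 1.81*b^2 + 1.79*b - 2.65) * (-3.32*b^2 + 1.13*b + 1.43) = 2.7224*b^5 - 6.9358*b^4 - 5.0701*b^3 + 13.409*b^2 - 0.4348*b - 3.7895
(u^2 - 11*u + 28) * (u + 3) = u^3 - 8*u^2 - 5*u + 84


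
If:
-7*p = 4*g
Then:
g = -7*p/4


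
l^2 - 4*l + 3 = (l - 3)*(l - 1)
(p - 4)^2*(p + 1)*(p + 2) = p^4 - 5*p^3 - 6*p^2 + 32*p + 32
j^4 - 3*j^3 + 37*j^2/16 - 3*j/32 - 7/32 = (j - 7/4)*(j - 1)*(j - 1/2)*(j + 1/4)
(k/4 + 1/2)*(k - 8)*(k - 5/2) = k^3/4 - 17*k^2/8 - k/4 + 10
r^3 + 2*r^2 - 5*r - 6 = (r - 2)*(r + 1)*(r + 3)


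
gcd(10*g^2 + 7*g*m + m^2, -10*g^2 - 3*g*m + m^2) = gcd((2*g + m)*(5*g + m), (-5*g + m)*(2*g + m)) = 2*g + m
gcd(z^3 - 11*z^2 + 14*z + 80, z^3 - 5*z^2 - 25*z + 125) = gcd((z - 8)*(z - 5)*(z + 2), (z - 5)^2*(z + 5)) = z - 5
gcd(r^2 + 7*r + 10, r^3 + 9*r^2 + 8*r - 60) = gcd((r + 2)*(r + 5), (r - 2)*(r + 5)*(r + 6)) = r + 5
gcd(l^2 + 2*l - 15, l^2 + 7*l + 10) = l + 5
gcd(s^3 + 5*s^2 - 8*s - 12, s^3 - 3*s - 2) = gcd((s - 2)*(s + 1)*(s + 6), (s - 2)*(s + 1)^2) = s^2 - s - 2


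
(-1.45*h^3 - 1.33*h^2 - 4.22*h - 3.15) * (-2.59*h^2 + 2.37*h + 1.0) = 3.7555*h^5 + 0.00819999999999999*h^4 + 6.3277*h^3 - 3.1729*h^2 - 11.6855*h - 3.15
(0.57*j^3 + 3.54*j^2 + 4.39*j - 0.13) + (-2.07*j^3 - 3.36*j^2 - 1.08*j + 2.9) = -1.5*j^3 + 0.18*j^2 + 3.31*j + 2.77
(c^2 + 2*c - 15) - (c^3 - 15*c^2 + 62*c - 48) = -c^3 + 16*c^2 - 60*c + 33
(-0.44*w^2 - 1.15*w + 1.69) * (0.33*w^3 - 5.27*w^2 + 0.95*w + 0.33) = -0.1452*w^5 + 1.9393*w^4 + 6.2002*w^3 - 10.144*w^2 + 1.226*w + 0.5577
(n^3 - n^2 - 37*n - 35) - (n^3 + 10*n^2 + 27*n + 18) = -11*n^2 - 64*n - 53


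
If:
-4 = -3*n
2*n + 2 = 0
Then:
No Solution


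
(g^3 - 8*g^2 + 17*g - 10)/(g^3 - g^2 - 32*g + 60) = (g - 1)/(g + 6)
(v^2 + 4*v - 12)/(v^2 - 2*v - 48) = (v - 2)/(v - 8)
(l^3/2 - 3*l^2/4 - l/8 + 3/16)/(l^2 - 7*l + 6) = (8*l^3 - 12*l^2 - 2*l + 3)/(16*(l^2 - 7*l + 6))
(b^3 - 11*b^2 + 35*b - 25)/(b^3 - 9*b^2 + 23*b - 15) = (b - 5)/(b - 3)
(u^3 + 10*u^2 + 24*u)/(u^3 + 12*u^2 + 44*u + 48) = u/(u + 2)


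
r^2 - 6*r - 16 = (r - 8)*(r + 2)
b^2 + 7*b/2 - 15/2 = (b - 3/2)*(b + 5)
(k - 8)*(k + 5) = k^2 - 3*k - 40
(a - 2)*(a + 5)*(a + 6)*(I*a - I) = I*a^4 + 8*I*a^3 - I*a^2 - 68*I*a + 60*I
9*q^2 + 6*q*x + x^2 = (3*q + x)^2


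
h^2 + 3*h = h*(h + 3)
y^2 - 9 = (y - 3)*(y + 3)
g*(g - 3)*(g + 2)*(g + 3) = g^4 + 2*g^3 - 9*g^2 - 18*g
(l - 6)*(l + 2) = l^2 - 4*l - 12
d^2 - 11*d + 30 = (d - 6)*(d - 5)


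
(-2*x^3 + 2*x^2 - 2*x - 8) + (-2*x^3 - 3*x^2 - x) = -4*x^3 - x^2 - 3*x - 8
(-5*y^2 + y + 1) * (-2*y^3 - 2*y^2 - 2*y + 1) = 10*y^5 + 8*y^4 + 6*y^3 - 9*y^2 - y + 1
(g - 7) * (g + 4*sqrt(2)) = g^2 - 7*g + 4*sqrt(2)*g - 28*sqrt(2)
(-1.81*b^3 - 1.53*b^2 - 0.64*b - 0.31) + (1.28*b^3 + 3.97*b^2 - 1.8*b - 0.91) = -0.53*b^3 + 2.44*b^2 - 2.44*b - 1.22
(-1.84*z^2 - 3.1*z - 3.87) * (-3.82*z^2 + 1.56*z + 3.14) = 7.0288*z^4 + 8.9716*z^3 + 4.1698*z^2 - 15.7712*z - 12.1518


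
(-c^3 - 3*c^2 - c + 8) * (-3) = 3*c^3 + 9*c^2 + 3*c - 24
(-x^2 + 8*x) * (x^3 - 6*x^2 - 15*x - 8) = -x^5 + 14*x^4 - 33*x^3 - 112*x^2 - 64*x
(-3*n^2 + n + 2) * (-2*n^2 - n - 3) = 6*n^4 + n^3 + 4*n^2 - 5*n - 6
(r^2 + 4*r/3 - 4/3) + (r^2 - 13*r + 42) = 2*r^2 - 35*r/3 + 122/3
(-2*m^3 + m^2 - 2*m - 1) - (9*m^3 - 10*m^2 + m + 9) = -11*m^3 + 11*m^2 - 3*m - 10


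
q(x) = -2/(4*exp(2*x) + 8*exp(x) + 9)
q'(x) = -2*(-8*exp(2*x) - 8*exp(x))/(4*exp(2*x) + 8*exp(x) + 9)^2 = 16*(exp(x) + 1)*exp(x)/(4*exp(2*x) + 8*exp(x) + 9)^2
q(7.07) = -0.00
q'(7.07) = 0.00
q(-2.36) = -0.20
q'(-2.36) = 0.02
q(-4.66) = -0.22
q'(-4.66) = 0.00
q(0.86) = -0.04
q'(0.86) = 0.05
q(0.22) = -0.08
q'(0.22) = 0.07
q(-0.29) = -0.12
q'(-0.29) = 0.07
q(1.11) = -0.03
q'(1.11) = 0.04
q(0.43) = -0.07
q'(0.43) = 0.07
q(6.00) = 0.00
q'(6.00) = 0.00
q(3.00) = 0.00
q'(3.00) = 0.00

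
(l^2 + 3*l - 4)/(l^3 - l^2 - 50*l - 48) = (-l^2 - 3*l + 4)/(-l^3 + l^2 + 50*l + 48)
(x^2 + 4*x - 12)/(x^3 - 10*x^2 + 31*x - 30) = (x + 6)/(x^2 - 8*x + 15)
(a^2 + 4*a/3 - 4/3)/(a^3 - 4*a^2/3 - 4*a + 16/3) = (3*a - 2)/(3*a^2 - 10*a + 8)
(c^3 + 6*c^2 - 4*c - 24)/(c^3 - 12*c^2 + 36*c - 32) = (c^2 + 8*c + 12)/(c^2 - 10*c + 16)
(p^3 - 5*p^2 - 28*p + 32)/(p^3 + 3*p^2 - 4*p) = (p - 8)/p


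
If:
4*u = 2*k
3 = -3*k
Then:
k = -1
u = -1/2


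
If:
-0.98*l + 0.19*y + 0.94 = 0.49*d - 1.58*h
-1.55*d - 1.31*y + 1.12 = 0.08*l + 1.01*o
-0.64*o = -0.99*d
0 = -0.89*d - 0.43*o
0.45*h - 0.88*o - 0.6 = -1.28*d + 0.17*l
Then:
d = 0.00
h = 4.40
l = 8.13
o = 0.00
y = 0.36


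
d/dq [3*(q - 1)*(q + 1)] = 6*q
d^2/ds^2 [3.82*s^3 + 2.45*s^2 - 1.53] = 22.92*s + 4.9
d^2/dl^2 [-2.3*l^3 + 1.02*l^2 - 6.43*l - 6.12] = 2.04 - 13.8*l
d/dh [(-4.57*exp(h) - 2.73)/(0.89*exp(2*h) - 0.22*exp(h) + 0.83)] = (4.0673*exp(2*h) + 4.8594*exp(h) - 4.3937)*exp(h)/(0.7921*exp(4*h) - 0.3916*exp(3*h) + 1.5258*exp(2*h) - 0.3652*exp(h) + 0.6889)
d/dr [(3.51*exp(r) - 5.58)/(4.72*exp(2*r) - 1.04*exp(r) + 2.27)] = (-16.5672*exp(2*r) + 52.6752*exp(r) + 2.1645)*exp(r)/(22.2784*exp(4*r) - 9.8176*exp(3*r) + 22.5104*exp(2*r) - 4.7216*exp(r) + 5.1529)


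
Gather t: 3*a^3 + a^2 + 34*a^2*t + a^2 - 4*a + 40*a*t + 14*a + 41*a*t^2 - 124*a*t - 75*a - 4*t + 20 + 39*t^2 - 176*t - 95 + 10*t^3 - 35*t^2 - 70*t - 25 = 3*a^3 + 2*a^2 - 65*a + 10*t^3 + t^2*(41*a + 4) + t*(34*a^2 - 84*a - 250) - 100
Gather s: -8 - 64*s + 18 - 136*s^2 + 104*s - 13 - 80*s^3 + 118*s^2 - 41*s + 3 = -80*s^3 - 18*s^2 - s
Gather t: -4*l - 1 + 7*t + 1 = -4*l + 7*t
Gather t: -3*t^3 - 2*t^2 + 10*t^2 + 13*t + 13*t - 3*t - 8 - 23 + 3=-3*t^3 + 8*t^2 + 23*t - 28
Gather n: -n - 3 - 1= -n - 4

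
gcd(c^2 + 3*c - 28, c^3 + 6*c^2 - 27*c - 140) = c + 7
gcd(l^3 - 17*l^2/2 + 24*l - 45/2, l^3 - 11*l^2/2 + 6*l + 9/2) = l^2 - 6*l + 9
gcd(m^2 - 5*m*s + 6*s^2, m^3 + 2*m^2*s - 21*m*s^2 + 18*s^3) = -m + 3*s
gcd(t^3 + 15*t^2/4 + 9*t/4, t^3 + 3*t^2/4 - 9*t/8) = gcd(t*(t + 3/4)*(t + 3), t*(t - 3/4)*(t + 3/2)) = t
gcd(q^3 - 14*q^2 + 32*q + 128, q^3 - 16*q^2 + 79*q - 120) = q - 8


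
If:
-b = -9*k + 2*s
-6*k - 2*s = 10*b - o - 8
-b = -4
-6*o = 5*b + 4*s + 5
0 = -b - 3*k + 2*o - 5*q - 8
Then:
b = 4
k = -185/108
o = 83/36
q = -9/20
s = -233/24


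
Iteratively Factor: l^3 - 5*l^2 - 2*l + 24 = (l + 2)*(l^2 - 7*l + 12) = (l - 4)*(l + 2)*(l - 3)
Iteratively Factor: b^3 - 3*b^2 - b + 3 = (b + 1)*(b^2 - 4*b + 3) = (b - 3)*(b + 1)*(b - 1)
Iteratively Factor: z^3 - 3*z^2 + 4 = (z - 2)*(z^2 - z - 2) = (z - 2)^2*(z + 1)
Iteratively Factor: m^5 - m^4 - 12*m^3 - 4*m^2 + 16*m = (m - 4)*(m^4 + 3*m^3 - 4*m) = m*(m - 4)*(m^3 + 3*m^2 - 4) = m*(m - 4)*(m - 1)*(m^2 + 4*m + 4) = m*(m - 4)*(m - 1)*(m + 2)*(m + 2)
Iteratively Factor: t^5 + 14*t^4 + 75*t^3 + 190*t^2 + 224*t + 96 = (t + 4)*(t^4 + 10*t^3 + 35*t^2 + 50*t + 24) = (t + 1)*(t + 4)*(t^3 + 9*t^2 + 26*t + 24) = (t + 1)*(t + 2)*(t + 4)*(t^2 + 7*t + 12) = (t + 1)*(t + 2)*(t + 3)*(t + 4)*(t + 4)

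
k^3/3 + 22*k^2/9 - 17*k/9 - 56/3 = (k/3 + 1)*(k - 8/3)*(k + 7)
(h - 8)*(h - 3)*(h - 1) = h^3 - 12*h^2 + 35*h - 24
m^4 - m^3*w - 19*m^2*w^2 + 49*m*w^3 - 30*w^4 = (m - 3*w)*(m - 2*w)*(m - w)*(m + 5*w)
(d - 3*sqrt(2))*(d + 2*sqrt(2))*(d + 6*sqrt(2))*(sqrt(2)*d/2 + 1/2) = sqrt(2)*d^4/2 + 11*d^3/2 - 19*sqrt(2)*d^2/2 - 84*d - 36*sqrt(2)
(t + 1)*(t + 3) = t^2 + 4*t + 3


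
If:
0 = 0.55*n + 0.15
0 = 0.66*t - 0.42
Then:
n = -0.27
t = 0.64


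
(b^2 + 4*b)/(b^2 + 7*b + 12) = b/(b + 3)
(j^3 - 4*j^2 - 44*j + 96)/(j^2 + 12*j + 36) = (j^2 - 10*j + 16)/(j + 6)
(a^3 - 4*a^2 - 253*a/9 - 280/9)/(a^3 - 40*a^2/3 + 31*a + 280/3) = (a + 7/3)/(a - 7)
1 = 1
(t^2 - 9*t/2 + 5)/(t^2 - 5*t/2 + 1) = (2*t - 5)/(2*t - 1)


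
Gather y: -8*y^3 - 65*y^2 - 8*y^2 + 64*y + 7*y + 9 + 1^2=-8*y^3 - 73*y^2 + 71*y + 10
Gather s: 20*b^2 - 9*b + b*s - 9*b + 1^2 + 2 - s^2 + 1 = 20*b^2 + b*s - 18*b - s^2 + 4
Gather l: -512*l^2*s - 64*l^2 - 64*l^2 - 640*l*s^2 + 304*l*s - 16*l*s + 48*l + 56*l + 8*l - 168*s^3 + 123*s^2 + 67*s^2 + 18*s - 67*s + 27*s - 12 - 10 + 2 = l^2*(-512*s - 128) + l*(-640*s^2 + 288*s + 112) - 168*s^3 + 190*s^2 - 22*s - 20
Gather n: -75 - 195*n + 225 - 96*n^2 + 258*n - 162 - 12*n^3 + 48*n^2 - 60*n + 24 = -12*n^3 - 48*n^2 + 3*n + 12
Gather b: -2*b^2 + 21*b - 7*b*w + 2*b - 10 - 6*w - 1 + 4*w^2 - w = -2*b^2 + b*(23 - 7*w) + 4*w^2 - 7*w - 11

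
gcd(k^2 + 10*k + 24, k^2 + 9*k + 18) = k + 6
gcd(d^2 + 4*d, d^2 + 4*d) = d^2 + 4*d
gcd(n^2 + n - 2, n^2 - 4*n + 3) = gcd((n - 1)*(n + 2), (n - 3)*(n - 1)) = n - 1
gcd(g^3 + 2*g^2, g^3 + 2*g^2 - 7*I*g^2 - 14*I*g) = g^2 + 2*g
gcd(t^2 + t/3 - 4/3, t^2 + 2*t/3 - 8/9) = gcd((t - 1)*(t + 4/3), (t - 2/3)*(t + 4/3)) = t + 4/3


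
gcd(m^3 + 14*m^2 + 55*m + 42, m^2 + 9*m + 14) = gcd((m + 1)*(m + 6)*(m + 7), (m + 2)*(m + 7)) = m + 7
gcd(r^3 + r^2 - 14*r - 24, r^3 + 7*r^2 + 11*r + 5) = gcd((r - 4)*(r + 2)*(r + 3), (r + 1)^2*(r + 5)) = 1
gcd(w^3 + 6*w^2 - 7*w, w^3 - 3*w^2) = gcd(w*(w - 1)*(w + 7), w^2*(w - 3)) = w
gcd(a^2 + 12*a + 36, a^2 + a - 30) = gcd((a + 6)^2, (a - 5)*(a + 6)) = a + 6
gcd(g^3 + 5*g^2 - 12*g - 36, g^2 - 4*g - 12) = g + 2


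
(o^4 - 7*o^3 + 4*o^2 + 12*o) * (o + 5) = o^5 - 2*o^4 - 31*o^3 + 32*o^2 + 60*o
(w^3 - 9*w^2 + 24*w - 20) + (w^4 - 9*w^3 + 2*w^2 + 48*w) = w^4 - 8*w^3 - 7*w^2 + 72*w - 20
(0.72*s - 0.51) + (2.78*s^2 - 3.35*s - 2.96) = 2.78*s^2 - 2.63*s - 3.47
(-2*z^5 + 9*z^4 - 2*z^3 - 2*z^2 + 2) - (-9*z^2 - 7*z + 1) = -2*z^5 + 9*z^4 - 2*z^3 + 7*z^2 + 7*z + 1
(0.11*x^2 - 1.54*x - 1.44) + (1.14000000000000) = 0.11*x^2 - 1.54*x - 0.3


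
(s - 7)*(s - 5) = s^2 - 12*s + 35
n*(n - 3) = n^2 - 3*n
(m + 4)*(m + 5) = m^2 + 9*m + 20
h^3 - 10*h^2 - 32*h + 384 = (h - 8)^2*(h + 6)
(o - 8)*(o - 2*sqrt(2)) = o^2 - 8*o - 2*sqrt(2)*o + 16*sqrt(2)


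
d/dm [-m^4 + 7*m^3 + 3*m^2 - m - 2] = -4*m^3 + 21*m^2 + 6*m - 1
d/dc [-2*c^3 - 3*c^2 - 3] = 6*c*(-c - 1)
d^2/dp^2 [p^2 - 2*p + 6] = 2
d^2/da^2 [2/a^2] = 12/a^4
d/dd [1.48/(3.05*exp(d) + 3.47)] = -4.514*exp(d)/(3.05*exp(d) + 3.47)^2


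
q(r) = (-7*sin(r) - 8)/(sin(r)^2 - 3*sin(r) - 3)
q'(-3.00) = 0.78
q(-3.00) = 2.74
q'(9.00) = -0.26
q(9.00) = 2.68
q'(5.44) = -179.94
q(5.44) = 13.72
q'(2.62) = -0.32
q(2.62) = 2.71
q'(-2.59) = 6.06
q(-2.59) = 3.76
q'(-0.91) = -103548.72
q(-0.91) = 302.65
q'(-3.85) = -0.38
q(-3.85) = 2.77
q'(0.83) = 0.39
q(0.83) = 2.82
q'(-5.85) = 0.27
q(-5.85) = 2.68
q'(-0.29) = -1.58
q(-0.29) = 2.91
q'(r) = (-2*sin(r)*cos(r) + 3*cos(r))*(-7*sin(r) - 8)/(sin(r)^2 - 3*sin(r) - 3)^2 - 7*cos(r)/(sin(r)^2 - 3*sin(r) - 3)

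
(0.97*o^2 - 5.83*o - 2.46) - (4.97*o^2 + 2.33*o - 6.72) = -4.0*o^2 - 8.16*o + 4.26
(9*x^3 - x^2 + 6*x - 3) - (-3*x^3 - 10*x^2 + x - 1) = 12*x^3 + 9*x^2 + 5*x - 2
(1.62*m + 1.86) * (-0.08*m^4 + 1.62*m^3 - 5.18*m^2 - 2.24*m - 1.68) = -0.1296*m^5 + 2.4756*m^4 - 5.3784*m^3 - 13.2636*m^2 - 6.888*m - 3.1248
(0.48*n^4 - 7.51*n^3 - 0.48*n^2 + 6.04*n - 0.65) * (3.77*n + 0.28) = 1.8096*n^5 - 28.1783*n^4 - 3.9124*n^3 + 22.6364*n^2 - 0.7593*n - 0.182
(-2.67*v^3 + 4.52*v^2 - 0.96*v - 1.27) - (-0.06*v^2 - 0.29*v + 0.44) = -2.67*v^3 + 4.58*v^2 - 0.67*v - 1.71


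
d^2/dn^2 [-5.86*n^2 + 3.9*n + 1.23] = -11.7200000000000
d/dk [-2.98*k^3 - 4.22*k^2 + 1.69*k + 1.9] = -8.94*k^2 - 8.44*k + 1.69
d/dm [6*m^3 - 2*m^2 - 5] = 2*m*(9*m - 2)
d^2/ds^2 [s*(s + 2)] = 2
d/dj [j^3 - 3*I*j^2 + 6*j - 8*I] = 3*j^2 - 6*I*j + 6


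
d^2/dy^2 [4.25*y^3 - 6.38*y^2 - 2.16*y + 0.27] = 25.5*y - 12.76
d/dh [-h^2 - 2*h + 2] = -2*h - 2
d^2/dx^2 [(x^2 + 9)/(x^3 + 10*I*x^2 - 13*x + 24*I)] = 2*(x^3 - 9*I*x^2 + 39*x + 115*I)/(x^6 + 21*I*x^5 - 123*x^4 - 7*I*x^3 - 984*x^2 + 1344*I*x + 512)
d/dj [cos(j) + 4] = -sin(j)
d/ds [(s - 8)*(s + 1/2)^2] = (2*s + 1)*(6*s - 31)/4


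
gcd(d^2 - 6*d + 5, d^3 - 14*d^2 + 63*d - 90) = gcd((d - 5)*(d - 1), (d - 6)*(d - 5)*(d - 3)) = d - 5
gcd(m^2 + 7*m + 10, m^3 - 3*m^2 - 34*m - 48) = m + 2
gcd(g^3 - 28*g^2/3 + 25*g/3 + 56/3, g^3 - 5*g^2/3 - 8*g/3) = g + 1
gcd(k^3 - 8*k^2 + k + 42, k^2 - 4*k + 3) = k - 3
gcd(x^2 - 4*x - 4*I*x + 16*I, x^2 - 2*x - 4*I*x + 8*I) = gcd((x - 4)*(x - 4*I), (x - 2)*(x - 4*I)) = x - 4*I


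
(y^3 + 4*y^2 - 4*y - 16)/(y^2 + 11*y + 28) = (y^2 - 4)/(y + 7)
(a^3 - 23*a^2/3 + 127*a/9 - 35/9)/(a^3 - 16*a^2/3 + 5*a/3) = (a - 7/3)/a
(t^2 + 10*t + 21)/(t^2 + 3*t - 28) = (t + 3)/(t - 4)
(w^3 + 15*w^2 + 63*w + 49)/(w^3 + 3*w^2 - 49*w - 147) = (w^2 + 8*w + 7)/(w^2 - 4*w - 21)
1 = 1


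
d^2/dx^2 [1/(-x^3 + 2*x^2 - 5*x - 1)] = 2*((3*x - 2)*(x^3 - 2*x^2 + 5*x + 1) - (3*x^2 - 4*x + 5)^2)/(x^3 - 2*x^2 + 5*x + 1)^3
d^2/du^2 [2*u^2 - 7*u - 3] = 4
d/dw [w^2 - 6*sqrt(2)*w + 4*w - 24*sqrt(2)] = 2*w - 6*sqrt(2) + 4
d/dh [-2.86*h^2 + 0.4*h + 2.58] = 0.4 - 5.72*h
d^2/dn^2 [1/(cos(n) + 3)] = (sin(n)^2 + 3*cos(n) + 1)/(cos(n) + 3)^3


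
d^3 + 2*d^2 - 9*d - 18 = (d - 3)*(d + 2)*(d + 3)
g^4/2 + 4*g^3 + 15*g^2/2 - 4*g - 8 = (g/2 + 1/2)*(g - 1)*(g + 4)^2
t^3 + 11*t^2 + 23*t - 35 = (t - 1)*(t + 5)*(t + 7)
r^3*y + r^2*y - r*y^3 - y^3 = (r - y)*(r + y)*(r*y + y)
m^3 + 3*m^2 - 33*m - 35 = (m - 5)*(m + 1)*(m + 7)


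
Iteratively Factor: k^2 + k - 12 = (k + 4)*(k - 3)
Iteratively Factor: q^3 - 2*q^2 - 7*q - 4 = (q + 1)*(q^2 - 3*q - 4) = (q - 4)*(q + 1)*(q + 1)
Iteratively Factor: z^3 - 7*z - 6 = (z + 2)*(z^2 - 2*z - 3) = (z + 1)*(z + 2)*(z - 3)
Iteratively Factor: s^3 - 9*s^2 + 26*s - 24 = (s - 4)*(s^2 - 5*s + 6) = (s - 4)*(s - 2)*(s - 3)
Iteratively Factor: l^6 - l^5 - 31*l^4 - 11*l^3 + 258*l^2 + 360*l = (l - 4)*(l^5 + 3*l^4 - 19*l^3 - 87*l^2 - 90*l) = (l - 4)*(l + 2)*(l^4 + l^3 - 21*l^2 - 45*l) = l*(l - 4)*(l + 2)*(l^3 + l^2 - 21*l - 45) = l*(l - 5)*(l - 4)*(l + 2)*(l^2 + 6*l + 9) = l*(l - 5)*(l - 4)*(l + 2)*(l + 3)*(l + 3)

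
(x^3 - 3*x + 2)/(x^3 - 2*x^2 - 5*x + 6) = (x - 1)/(x - 3)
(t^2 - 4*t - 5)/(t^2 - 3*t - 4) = (t - 5)/(t - 4)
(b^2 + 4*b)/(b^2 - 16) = b/(b - 4)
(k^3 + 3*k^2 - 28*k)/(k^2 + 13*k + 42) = k*(k - 4)/(k + 6)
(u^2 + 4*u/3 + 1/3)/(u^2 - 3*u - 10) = (3*u^2 + 4*u + 1)/(3*(u^2 - 3*u - 10))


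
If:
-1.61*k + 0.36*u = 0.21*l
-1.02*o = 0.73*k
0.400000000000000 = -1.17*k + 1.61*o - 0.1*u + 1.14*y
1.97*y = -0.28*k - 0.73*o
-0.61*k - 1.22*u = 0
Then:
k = -0.19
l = 1.60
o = 0.13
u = 0.09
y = -0.02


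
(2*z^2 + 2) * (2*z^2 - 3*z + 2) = 4*z^4 - 6*z^3 + 8*z^2 - 6*z + 4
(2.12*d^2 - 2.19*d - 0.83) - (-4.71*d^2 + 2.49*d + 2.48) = 6.83*d^2 - 4.68*d - 3.31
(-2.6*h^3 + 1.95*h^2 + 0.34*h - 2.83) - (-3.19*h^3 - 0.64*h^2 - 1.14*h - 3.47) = 0.59*h^3 + 2.59*h^2 + 1.48*h + 0.64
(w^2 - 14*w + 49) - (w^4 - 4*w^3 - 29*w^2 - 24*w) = -w^4 + 4*w^3 + 30*w^2 + 10*w + 49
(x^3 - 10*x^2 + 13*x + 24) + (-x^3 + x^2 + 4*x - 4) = -9*x^2 + 17*x + 20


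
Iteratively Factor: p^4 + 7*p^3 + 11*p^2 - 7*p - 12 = (p + 4)*(p^3 + 3*p^2 - p - 3) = (p + 3)*(p + 4)*(p^2 - 1) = (p + 1)*(p + 3)*(p + 4)*(p - 1)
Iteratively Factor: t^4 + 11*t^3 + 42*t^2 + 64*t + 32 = (t + 4)*(t^3 + 7*t^2 + 14*t + 8) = (t + 1)*(t + 4)*(t^2 + 6*t + 8) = (t + 1)*(t + 4)^2*(t + 2)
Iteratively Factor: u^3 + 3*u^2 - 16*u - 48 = (u - 4)*(u^2 + 7*u + 12) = (u - 4)*(u + 4)*(u + 3)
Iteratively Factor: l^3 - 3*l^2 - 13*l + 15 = (l - 1)*(l^2 - 2*l - 15) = (l - 1)*(l + 3)*(l - 5)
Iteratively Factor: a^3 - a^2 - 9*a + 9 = (a + 3)*(a^2 - 4*a + 3) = (a - 3)*(a + 3)*(a - 1)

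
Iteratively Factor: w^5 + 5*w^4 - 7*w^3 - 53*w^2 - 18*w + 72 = (w + 4)*(w^4 + w^3 - 11*w^2 - 9*w + 18) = (w + 2)*(w + 4)*(w^3 - w^2 - 9*w + 9) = (w + 2)*(w + 3)*(w + 4)*(w^2 - 4*w + 3) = (w - 3)*(w + 2)*(w + 3)*(w + 4)*(w - 1)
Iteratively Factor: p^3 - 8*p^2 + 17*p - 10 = (p - 1)*(p^2 - 7*p + 10) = (p - 5)*(p - 1)*(p - 2)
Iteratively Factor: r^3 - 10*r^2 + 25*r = (r)*(r^2 - 10*r + 25) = r*(r - 5)*(r - 5)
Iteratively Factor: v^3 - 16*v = (v)*(v^2 - 16) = v*(v - 4)*(v + 4)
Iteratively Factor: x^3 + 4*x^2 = (x)*(x^2 + 4*x) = x^2*(x + 4)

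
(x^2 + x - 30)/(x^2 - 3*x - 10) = (x + 6)/(x + 2)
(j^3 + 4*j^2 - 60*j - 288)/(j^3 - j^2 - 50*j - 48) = (j + 6)/(j + 1)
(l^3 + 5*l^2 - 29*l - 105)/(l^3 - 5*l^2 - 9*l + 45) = (l + 7)/(l - 3)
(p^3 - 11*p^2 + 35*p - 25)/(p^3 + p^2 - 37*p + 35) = (p - 5)/(p + 7)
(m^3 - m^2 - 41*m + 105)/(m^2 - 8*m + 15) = m + 7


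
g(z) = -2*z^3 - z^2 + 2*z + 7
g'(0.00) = 2.00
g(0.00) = 7.00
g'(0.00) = 2.00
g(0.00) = 7.00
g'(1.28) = -10.39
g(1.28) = 3.73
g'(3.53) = -79.83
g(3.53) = -86.37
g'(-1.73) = -12.50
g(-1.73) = 10.90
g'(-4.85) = -129.44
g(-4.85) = 201.95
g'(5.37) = -181.76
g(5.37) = -320.81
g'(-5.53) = -170.43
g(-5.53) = 303.58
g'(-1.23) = -4.62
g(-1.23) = 6.75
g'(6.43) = -258.93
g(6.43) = -553.18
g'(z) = -6*z^2 - 2*z + 2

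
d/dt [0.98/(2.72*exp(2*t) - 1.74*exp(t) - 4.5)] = (1.7052 - 5.3312*exp(t))*exp(t)/(-2.72*exp(2*t) + 1.74*exp(t) + 4.5)^2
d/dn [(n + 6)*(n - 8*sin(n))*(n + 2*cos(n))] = -(n + 6)*(n - 8*sin(n))*(2*sin(n) - 1) - (n + 6)*(n + 2*cos(n))*(8*cos(n) - 1) + (n - 8*sin(n))*(n + 2*cos(n))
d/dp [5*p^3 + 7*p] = 15*p^2 + 7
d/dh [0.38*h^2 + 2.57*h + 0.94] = 0.76*h + 2.57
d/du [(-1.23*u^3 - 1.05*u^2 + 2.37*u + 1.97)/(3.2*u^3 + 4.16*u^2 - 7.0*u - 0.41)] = (1.77635683940025e-15*u^5 - 1.7568*u^4 + 2.05199999999999*u^3 - 19.9083*u^2 - 15.5294*u + 12.8183)/(10.24*u^6 + 26.624*u^5 - 27.4944*u^4 - 60.864*u^3 + 45.5888*u^2 + 5.74*u + 0.1681)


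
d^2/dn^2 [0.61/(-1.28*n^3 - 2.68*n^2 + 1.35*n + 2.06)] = ((4.6848*n + 3.2696)*(1.28*n^3 + 2.68*n^2 - 1.35*n - 2.06) - 0.61*(3.84*n^2 + 5.36*n - 1.35)*(7.68*n^2 + 10.72*n - 2.7))/(1.28*n^3 + 2.68*n^2 - 1.35*n - 2.06)^3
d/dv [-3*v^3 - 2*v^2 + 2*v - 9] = -9*v^2 - 4*v + 2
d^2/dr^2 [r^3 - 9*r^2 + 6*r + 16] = 6*r - 18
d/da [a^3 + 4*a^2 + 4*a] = 3*a^2 + 8*a + 4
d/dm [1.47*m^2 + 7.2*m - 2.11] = 2.94*m + 7.2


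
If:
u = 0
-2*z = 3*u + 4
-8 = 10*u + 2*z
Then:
No Solution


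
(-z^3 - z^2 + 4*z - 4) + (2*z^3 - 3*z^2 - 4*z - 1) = z^3 - 4*z^2 - 5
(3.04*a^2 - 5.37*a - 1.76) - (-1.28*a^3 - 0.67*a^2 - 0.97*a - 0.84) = 1.28*a^3 + 3.71*a^2 - 4.4*a - 0.92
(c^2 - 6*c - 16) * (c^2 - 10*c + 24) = c^4 - 16*c^3 + 68*c^2 + 16*c - 384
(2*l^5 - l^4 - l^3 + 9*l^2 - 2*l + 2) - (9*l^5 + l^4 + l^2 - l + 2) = -7*l^5 - 2*l^4 - l^3 + 8*l^2 - l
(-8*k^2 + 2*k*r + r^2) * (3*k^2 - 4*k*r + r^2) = -24*k^4 + 38*k^3*r - 13*k^2*r^2 - 2*k*r^3 + r^4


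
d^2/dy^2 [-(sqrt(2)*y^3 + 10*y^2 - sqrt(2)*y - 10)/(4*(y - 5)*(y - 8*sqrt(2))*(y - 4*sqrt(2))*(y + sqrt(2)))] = (-sqrt(2)*y^9 - 30*y^8 + 480*y^7 + 456*sqrt(2)*y^7 - 3400*sqrt(2)*y^6 - 2880*y^6 - 8160*y^5 + 1887*sqrt(2)*y^5 + 21906*y^4 + 68160*sqrt(2)*y^4 - 103654*sqrt(2)*y^3 + 403440*y^3 - 1241940*y^2 - 95760*sqrt(2)*y^2 - 810000*sqrt(2)*y - 163200*y - 1342080 - 87040*sqrt(2))/(2*(y^12 - 33*sqrt(2)*y^11 - 15*y^11 + 495*sqrt(2)*y^10 + 921*y^10 - 12815*y^9 - 7585*sqrt(2)*y^9 + 88842*y^8 + 80775*sqrt(2)*y^8 - 374226*sqrt(2)*y^7 - 486630*y^7 + 503390*sqrt(2)*y^6 + 1655056*y^6 + 566160*y^5 + 713664*sqrt(2)*y^5 - 17717760*y^4 - 1680960*sqrt(2)*y^4 + 3289088*sqrt(2)*y^3 + 16422400*y^3 - 12472320*sqrt(2)*y^2 + 73728000*y^2 - 122880000*y + 39321600*sqrt(2)*y - 65536000*sqrt(2)))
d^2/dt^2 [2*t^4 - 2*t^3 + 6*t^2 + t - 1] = 24*t^2 - 12*t + 12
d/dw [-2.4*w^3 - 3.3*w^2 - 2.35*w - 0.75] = -7.2*w^2 - 6.6*w - 2.35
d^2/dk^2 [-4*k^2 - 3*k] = -8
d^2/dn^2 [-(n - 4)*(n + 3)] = -2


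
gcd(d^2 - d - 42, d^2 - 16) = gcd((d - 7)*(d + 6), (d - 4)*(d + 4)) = 1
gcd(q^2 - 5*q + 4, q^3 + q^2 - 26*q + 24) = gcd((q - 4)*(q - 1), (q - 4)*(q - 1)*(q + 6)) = q^2 - 5*q + 4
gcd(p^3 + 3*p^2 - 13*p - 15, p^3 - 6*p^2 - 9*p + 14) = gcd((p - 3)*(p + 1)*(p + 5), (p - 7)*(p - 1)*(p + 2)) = 1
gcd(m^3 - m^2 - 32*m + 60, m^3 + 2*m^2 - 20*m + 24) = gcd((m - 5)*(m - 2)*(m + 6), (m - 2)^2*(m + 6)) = m^2 + 4*m - 12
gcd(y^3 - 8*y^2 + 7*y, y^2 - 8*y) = y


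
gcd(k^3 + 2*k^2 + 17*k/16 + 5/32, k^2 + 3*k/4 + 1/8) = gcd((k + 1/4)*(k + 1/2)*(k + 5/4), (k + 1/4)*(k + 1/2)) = k^2 + 3*k/4 + 1/8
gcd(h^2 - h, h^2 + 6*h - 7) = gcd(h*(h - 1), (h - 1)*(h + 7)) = h - 1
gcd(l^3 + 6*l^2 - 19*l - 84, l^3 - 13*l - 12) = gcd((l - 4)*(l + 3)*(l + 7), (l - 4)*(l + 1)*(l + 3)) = l^2 - l - 12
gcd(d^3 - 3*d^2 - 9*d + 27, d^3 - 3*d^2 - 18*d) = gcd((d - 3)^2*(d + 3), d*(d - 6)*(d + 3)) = d + 3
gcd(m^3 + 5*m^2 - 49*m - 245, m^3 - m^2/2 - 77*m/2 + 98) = m + 7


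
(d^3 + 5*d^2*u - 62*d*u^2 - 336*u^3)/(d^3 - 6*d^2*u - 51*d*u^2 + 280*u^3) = (-d - 6*u)/(-d + 5*u)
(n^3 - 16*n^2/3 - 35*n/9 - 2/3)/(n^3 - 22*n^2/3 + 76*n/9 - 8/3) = (9*n^2 + 6*n + 1)/(9*n^2 - 12*n + 4)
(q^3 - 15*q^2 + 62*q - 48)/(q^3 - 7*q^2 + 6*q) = (q - 8)/q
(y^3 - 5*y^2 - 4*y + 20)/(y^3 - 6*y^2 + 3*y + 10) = (y + 2)/(y + 1)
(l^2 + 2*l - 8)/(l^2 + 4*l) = (l - 2)/l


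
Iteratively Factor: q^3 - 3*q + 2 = (q - 1)*(q^2 + q - 2) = (q - 1)*(q + 2)*(q - 1)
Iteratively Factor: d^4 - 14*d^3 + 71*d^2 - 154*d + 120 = (d - 5)*(d^3 - 9*d^2 + 26*d - 24) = (d - 5)*(d - 3)*(d^2 - 6*d + 8) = (d - 5)*(d - 4)*(d - 3)*(d - 2)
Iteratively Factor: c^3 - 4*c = (c + 2)*(c^2 - 2*c) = (c - 2)*(c + 2)*(c)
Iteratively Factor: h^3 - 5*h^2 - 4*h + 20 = (h + 2)*(h^2 - 7*h + 10) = (h - 2)*(h + 2)*(h - 5)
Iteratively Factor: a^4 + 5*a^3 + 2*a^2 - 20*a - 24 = (a - 2)*(a^3 + 7*a^2 + 16*a + 12) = (a - 2)*(a + 2)*(a^2 + 5*a + 6) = (a - 2)*(a + 2)*(a + 3)*(a + 2)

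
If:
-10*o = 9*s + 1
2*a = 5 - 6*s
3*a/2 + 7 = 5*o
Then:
No Solution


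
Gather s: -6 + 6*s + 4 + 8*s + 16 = 14*s + 14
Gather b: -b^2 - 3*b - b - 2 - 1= -b^2 - 4*b - 3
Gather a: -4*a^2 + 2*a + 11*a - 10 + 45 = -4*a^2 + 13*a + 35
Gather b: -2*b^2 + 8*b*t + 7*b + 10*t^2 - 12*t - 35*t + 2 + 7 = -2*b^2 + b*(8*t + 7) + 10*t^2 - 47*t + 9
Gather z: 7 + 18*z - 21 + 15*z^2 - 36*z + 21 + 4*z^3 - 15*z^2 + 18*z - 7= 4*z^3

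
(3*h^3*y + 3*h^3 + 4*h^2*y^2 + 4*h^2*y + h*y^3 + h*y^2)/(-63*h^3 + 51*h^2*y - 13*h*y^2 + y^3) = h*(3*h^2*y + 3*h^2 + 4*h*y^2 + 4*h*y + y^3 + y^2)/(-63*h^3 + 51*h^2*y - 13*h*y^2 + y^3)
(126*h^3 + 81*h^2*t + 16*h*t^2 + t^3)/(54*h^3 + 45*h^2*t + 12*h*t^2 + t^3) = (7*h + t)/(3*h + t)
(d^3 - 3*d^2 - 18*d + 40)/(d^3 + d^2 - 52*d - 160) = (d^2 - 7*d + 10)/(d^2 - 3*d - 40)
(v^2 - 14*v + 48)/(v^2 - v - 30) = (v - 8)/(v + 5)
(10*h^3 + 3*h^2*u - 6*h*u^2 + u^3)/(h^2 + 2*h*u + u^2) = (10*h^2 - 7*h*u + u^2)/(h + u)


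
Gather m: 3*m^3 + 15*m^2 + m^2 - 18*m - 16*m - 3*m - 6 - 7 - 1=3*m^3 + 16*m^2 - 37*m - 14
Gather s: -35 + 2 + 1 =-32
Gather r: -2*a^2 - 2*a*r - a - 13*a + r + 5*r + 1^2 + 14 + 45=-2*a^2 - 14*a + r*(6 - 2*a) + 60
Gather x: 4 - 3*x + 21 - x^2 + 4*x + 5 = -x^2 + x + 30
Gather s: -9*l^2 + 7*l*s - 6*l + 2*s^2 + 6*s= -9*l^2 - 6*l + 2*s^2 + s*(7*l + 6)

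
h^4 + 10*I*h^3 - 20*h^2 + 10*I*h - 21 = (h - I)*(h + I)*(h + 3*I)*(h + 7*I)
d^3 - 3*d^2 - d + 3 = (d - 3)*(d - 1)*(d + 1)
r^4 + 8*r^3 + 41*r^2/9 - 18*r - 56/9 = (r - 4/3)*(r + 1/3)*(r + 2)*(r + 7)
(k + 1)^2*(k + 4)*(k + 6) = k^4 + 12*k^3 + 45*k^2 + 58*k + 24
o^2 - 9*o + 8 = (o - 8)*(o - 1)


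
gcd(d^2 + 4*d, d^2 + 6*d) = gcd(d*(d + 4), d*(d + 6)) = d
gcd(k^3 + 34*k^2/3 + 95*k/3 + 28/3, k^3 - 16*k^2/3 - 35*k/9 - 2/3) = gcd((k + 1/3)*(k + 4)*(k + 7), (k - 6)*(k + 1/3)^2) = k + 1/3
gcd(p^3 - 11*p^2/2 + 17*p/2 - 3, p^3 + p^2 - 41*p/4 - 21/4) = p - 3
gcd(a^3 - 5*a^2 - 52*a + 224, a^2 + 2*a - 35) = a + 7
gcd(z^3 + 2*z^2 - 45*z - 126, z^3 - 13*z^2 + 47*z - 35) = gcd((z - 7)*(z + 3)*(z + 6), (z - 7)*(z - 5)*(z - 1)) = z - 7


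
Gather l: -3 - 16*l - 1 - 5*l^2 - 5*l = -5*l^2 - 21*l - 4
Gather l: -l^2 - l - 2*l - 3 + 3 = -l^2 - 3*l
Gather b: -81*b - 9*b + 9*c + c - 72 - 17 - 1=-90*b + 10*c - 90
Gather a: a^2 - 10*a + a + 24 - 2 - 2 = a^2 - 9*a + 20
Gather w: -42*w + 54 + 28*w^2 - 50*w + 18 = 28*w^2 - 92*w + 72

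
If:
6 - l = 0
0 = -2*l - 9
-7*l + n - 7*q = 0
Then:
No Solution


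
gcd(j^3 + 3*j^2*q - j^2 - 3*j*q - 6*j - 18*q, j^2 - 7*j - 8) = 1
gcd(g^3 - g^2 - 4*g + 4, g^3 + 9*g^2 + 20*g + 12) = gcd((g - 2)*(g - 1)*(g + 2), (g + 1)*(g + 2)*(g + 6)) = g + 2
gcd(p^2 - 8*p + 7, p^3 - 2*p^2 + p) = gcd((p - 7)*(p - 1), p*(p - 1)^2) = p - 1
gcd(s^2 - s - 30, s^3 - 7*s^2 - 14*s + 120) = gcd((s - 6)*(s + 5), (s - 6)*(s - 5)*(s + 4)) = s - 6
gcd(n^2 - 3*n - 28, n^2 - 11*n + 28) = n - 7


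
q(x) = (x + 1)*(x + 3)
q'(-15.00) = -26.00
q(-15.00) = 168.00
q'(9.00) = 22.00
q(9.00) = 120.00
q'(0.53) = 5.06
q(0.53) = 5.40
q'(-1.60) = 0.80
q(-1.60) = -0.84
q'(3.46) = 10.92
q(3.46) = 28.81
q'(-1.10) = 1.80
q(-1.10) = -0.19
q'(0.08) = 4.16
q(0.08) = 3.33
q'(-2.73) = -1.46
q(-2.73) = -0.47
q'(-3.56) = -3.12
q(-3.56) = 1.43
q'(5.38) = 14.76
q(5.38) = 53.46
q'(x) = 2*x + 4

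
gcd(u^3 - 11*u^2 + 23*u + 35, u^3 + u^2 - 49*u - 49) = u^2 - 6*u - 7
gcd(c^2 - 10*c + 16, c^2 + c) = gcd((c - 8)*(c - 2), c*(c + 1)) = 1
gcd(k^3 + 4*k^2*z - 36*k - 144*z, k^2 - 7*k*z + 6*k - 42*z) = k + 6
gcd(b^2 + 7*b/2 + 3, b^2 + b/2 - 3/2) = b + 3/2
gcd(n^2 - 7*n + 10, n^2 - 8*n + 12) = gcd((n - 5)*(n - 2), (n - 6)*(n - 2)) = n - 2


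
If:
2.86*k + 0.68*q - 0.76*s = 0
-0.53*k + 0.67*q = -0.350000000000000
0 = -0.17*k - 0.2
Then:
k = -1.18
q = -1.45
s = -5.73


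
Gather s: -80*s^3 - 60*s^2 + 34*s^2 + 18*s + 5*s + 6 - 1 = -80*s^3 - 26*s^2 + 23*s + 5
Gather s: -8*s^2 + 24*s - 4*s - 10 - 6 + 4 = -8*s^2 + 20*s - 12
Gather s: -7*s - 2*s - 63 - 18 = -9*s - 81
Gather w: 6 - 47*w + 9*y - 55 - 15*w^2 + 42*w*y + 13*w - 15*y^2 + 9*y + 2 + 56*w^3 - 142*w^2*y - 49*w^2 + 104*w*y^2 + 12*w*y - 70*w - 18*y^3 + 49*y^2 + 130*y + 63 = 56*w^3 + w^2*(-142*y - 64) + w*(104*y^2 + 54*y - 104) - 18*y^3 + 34*y^2 + 148*y + 16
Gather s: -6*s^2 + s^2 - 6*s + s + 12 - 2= -5*s^2 - 5*s + 10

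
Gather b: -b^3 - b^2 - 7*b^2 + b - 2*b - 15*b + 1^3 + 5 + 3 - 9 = -b^3 - 8*b^2 - 16*b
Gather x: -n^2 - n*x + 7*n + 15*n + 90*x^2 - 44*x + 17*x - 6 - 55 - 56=-n^2 + 22*n + 90*x^2 + x*(-n - 27) - 117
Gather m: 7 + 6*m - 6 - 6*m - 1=0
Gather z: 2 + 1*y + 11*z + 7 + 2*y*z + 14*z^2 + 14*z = y + 14*z^2 + z*(2*y + 25) + 9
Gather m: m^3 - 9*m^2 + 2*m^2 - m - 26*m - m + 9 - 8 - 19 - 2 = m^3 - 7*m^2 - 28*m - 20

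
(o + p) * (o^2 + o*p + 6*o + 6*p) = o^3 + 2*o^2*p + 6*o^2 + o*p^2 + 12*o*p + 6*p^2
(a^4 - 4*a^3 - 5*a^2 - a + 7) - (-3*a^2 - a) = a^4 - 4*a^3 - 2*a^2 + 7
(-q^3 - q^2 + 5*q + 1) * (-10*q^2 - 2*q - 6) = 10*q^5 + 12*q^4 - 42*q^3 - 14*q^2 - 32*q - 6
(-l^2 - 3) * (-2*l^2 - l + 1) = 2*l^4 + l^3 + 5*l^2 + 3*l - 3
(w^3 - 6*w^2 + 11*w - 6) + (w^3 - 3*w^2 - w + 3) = 2*w^3 - 9*w^2 + 10*w - 3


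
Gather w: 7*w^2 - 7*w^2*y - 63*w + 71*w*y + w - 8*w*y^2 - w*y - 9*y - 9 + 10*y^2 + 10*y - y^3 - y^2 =w^2*(7 - 7*y) + w*(-8*y^2 + 70*y - 62) - y^3 + 9*y^2 + y - 9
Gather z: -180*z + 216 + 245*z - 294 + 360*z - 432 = 425*z - 510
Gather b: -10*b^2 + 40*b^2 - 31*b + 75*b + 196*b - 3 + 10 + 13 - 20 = 30*b^2 + 240*b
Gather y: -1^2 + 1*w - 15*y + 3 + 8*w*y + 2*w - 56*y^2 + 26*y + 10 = 3*w - 56*y^2 + y*(8*w + 11) + 12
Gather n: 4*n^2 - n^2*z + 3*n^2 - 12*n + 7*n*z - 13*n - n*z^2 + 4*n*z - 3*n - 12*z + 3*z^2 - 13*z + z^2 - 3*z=n^2*(7 - z) + n*(-z^2 + 11*z - 28) + 4*z^2 - 28*z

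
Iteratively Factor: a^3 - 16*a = (a + 4)*(a^2 - 4*a) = a*(a + 4)*(a - 4)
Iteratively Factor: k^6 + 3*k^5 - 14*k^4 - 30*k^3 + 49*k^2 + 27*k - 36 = (k - 3)*(k^5 + 6*k^4 + 4*k^3 - 18*k^2 - 5*k + 12) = (k - 3)*(k - 1)*(k^4 + 7*k^3 + 11*k^2 - 7*k - 12) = (k - 3)*(k - 1)*(k + 4)*(k^3 + 3*k^2 - k - 3) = (k - 3)*(k - 1)*(k + 1)*(k + 4)*(k^2 + 2*k - 3) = (k - 3)*(k - 1)*(k + 1)*(k + 3)*(k + 4)*(k - 1)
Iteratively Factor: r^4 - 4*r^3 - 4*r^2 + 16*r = (r + 2)*(r^3 - 6*r^2 + 8*r) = (r - 4)*(r + 2)*(r^2 - 2*r) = (r - 4)*(r - 2)*(r + 2)*(r)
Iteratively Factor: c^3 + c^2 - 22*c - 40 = (c + 2)*(c^2 - c - 20) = (c + 2)*(c + 4)*(c - 5)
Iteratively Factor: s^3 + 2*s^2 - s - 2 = (s - 1)*(s^2 + 3*s + 2) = (s - 1)*(s + 1)*(s + 2)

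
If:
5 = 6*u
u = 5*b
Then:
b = 1/6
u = 5/6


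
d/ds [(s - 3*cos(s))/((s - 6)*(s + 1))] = ((-s + 3*cos(s))*(s - 6) + (-s + 3*cos(s))*(s + 1) + (s - 6)*(s + 1)*(3*sin(s) + 1))/((s - 6)^2*(s + 1)^2)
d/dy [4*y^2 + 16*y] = 8*y + 16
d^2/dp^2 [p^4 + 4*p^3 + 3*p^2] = 12*p^2 + 24*p + 6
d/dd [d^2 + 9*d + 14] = 2*d + 9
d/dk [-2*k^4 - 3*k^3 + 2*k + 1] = -8*k^3 - 9*k^2 + 2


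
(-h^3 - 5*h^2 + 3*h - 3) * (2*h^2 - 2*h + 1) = -2*h^5 - 8*h^4 + 15*h^3 - 17*h^2 + 9*h - 3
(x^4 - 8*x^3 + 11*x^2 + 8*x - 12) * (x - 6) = x^5 - 14*x^4 + 59*x^3 - 58*x^2 - 60*x + 72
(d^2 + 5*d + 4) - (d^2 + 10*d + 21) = -5*d - 17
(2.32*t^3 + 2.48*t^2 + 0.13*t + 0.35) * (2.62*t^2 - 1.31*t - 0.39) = 6.0784*t^5 + 3.4584*t^4 - 3.813*t^3 - 0.2205*t^2 - 0.5092*t - 0.1365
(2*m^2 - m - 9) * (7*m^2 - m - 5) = 14*m^4 - 9*m^3 - 72*m^2 + 14*m + 45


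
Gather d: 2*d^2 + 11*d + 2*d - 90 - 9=2*d^2 + 13*d - 99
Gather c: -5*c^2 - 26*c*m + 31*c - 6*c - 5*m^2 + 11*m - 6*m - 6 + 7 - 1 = -5*c^2 + c*(25 - 26*m) - 5*m^2 + 5*m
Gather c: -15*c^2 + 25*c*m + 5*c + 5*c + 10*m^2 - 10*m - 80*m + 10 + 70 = -15*c^2 + c*(25*m + 10) + 10*m^2 - 90*m + 80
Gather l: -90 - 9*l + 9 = -9*l - 81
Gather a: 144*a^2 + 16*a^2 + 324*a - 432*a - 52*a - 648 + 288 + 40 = 160*a^2 - 160*a - 320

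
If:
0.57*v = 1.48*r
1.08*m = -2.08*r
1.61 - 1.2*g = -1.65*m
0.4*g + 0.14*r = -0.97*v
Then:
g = 2.23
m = 0.65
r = -0.34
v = -0.87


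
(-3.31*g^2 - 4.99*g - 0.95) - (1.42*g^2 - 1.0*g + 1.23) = -4.73*g^2 - 3.99*g - 2.18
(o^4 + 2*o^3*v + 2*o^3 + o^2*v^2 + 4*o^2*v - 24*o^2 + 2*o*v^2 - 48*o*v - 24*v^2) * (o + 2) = o^5 + 2*o^4*v + 4*o^4 + o^3*v^2 + 8*o^3*v - 20*o^3 + 4*o^2*v^2 - 40*o^2*v - 48*o^2 - 20*o*v^2 - 96*o*v - 48*v^2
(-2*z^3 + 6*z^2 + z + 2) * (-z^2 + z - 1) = 2*z^5 - 8*z^4 + 7*z^3 - 7*z^2 + z - 2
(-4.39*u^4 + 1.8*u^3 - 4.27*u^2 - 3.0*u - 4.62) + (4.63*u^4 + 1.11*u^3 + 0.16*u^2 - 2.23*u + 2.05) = 0.24*u^4 + 2.91*u^3 - 4.11*u^2 - 5.23*u - 2.57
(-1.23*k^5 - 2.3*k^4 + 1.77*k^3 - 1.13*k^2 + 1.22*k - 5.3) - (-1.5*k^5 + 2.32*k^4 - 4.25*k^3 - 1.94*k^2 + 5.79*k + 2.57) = 0.27*k^5 - 4.62*k^4 + 6.02*k^3 + 0.81*k^2 - 4.57*k - 7.87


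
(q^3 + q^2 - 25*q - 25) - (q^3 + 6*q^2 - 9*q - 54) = -5*q^2 - 16*q + 29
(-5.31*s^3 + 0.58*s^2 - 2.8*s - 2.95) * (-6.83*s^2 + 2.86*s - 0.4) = 36.2673*s^5 - 19.148*s^4 + 22.9068*s^3 + 11.9085*s^2 - 7.317*s + 1.18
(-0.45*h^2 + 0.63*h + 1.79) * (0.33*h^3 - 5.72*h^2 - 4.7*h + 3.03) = -0.1485*h^5 + 2.7819*h^4 - 0.897899999999999*h^3 - 14.5633*h^2 - 6.5041*h + 5.4237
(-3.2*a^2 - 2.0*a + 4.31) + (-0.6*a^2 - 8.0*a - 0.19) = -3.8*a^2 - 10.0*a + 4.12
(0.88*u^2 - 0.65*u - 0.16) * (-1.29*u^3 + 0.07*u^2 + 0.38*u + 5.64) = -1.1352*u^5 + 0.9001*u^4 + 0.4953*u^3 + 4.705*u^2 - 3.7268*u - 0.9024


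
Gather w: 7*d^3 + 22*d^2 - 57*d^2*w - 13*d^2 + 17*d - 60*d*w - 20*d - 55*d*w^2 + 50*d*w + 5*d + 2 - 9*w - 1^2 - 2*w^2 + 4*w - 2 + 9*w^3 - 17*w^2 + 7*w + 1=7*d^3 + 9*d^2 + 2*d + 9*w^3 + w^2*(-55*d - 19) + w*(-57*d^2 - 10*d + 2)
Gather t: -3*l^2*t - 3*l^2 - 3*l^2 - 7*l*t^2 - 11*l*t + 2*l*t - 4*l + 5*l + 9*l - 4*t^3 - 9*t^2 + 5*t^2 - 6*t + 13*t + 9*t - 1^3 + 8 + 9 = -6*l^2 + 10*l - 4*t^3 + t^2*(-7*l - 4) + t*(-3*l^2 - 9*l + 16) + 16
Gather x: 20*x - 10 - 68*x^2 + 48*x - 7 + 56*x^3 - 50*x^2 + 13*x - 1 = 56*x^3 - 118*x^2 + 81*x - 18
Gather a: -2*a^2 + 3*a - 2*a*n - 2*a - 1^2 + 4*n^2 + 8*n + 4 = -2*a^2 + a*(1 - 2*n) + 4*n^2 + 8*n + 3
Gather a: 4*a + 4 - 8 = 4*a - 4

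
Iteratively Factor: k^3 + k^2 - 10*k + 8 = (k - 1)*(k^2 + 2*k - 8) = (k - 1)*(k + 4)*(k - 2)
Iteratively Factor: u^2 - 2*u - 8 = (u + 2)*(u - 4)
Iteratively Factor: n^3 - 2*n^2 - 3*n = (n)*(n^2 - 2*n - 3) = n*(n + 1)*(n - 3)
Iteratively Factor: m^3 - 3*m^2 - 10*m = (m - 5)*(m^2 + 2*m) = (m - 5)*(m + 2)*(m)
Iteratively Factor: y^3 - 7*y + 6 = (y - 2)*(y^2 + 2*y - 3) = (y - 2)*(y + 3)*(y - 1)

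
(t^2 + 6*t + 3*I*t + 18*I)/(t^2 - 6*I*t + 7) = (t^2 + 3*t*(2 + I) + 18*I)/(t^2 - 6*I*t + 7)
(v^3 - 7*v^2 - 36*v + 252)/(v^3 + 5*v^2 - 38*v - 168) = (v^2 - v - 42)/(v^2 + 11*v + 28)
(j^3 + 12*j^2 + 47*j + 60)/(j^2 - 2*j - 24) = (j^2 + 8*j + 15)/(j - 6)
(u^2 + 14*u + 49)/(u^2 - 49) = (u + 7)/(u - 7)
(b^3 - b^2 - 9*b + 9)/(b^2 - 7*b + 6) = (b^2 - 9)/(b - 6)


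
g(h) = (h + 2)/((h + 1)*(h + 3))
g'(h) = -(h + 2)/((h + 1)*(h + 3)^2) + 1/((h + 1)*(h + 3)) - (h + 2)/((h + 1)^2*(h + 3)) = (-h^2 - 4*h - 5)/(h^4 + 8*h^3 + 22*h^2 + 24*h + 9)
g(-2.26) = 0.28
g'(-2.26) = -1.23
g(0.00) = 0.67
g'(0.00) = -0.56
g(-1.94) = -0.06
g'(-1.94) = -1.01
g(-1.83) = -0.18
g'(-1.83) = -1.09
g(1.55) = 0.31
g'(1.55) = -0.10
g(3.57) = 0.19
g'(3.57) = -0.04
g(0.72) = 0.43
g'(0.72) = -0.21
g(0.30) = 0.54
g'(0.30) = -0.34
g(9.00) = 0.09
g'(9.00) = -0.00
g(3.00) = 0.21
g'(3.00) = -0.05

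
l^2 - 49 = (l - 7)*(l + 7)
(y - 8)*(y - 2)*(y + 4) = y^3 - 6*y^2 - 24*y + 64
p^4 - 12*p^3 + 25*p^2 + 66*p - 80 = (p - 8)*(p - 5)*(p - 1)*(p + 2)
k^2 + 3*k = k*(k + 3)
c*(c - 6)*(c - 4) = c^3 - 10*c^2 + 24*c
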